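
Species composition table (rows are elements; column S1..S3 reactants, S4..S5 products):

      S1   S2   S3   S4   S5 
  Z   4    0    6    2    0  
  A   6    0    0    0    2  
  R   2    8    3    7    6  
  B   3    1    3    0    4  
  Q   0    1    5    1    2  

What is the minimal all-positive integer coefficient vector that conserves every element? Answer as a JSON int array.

Z: 1·4+6·0+1·6 = 10 | 5·2+3·0 = 10
A: 1·6+6·0+1·0 = 6 | 5·0+3·2 = 6
R: 1·2+6·8+1·3 = 53 | 5·7+3·6 = 53
B: 1·3+6·1+1·3 = 12 | 5·0+3·4 = 12
Q: 1·0+6·1+1·5 = 11 | 5·1+3·2 = 11
gcd(1,6,1,5,3) = 1

Coefficients: [1, 6, 1, 5, 3]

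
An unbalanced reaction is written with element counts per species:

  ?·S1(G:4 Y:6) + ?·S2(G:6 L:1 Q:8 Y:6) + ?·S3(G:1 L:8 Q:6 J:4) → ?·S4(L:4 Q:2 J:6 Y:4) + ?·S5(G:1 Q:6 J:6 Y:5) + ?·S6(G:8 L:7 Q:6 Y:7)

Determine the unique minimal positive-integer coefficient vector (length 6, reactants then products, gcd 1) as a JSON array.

Coefficients: [4, 1, 3, 1, 1, 3]

G: 4·4+1·6+3·1 = 25 | 1·0+1·1+3·8 = 25
L: 4·0+1·1+3·8 = 25 | 1·4+1·0+3·7 = 25
Q: 4·0+1·8+3·6 = 26 | 1·2+1·6+3·6 = 26
J: 4·0+1·0+3·4 = 12 | 1·6+1·6+3·0 = 12
Y: 4·6+1·6+3·0 = 30 | 1·4+1·5+3·7 = 30
gcd(4,1,3,1,1,3) = 1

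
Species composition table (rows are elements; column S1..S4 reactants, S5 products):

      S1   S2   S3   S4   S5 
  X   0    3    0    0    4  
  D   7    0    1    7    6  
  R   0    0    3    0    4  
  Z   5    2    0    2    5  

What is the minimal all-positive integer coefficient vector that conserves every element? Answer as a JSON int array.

Coefficients: [1, 4, 4, 1, 3]

X: 1·0+4·3+4·0+1·0 = 12 | 3·4 = 12
D: 1·7+4·0+4·1+1·7 = 18 | 3·6 = 18
R: 1·0+4·0+4·3+1·0 = 12 | 3·4 = 12
Z: 1·5+4·2+4·0+1·2 = 15 | 3·5 = 15
gcd(1,4,4,1,3) = 1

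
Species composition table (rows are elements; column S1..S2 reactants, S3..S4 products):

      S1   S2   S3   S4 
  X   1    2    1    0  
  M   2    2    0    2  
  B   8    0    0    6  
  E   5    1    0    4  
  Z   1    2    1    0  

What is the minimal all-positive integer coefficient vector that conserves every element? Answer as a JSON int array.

X: 3·1+1·2 = 5 | 5·1+4·0 = 5
M: 3·2+1·2 = 8 | 5·0+4·2 = 8
B: 3·8+1·0 = 24 | 5·0+4·6 = 24
E: 3·5+1·1 = 16 | 5·0+4·4 = 16
Z: 3·1+1·2 = 5 | 5·1+4·0 = 5
gcd(3,1,5,4) = 1

Coefficients: [3, 1, 5, 4]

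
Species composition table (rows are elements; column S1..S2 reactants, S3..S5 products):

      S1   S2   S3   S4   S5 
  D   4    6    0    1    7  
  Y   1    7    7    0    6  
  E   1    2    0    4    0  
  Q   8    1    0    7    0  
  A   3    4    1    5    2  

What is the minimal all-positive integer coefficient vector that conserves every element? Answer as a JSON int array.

D: 2·4+5·6 = 38 | 1·0+3·1+5·7 = 38
Y: 2·1+5·7 = 37 | 1·7+3·0+5·6 = 37
E: 2·1+5·2 = 12 | 1·0+3·4+5·0 = 12
Q: 2·8+5·1 = 21 | 1·0+3·7+5·0 = 21
A: 2·3+5·4 = 26 | 1·1+3·5+5·2 = 26
gcd(2,5,1,3,5) = 1

Coefficients: [2, 5, 1, 3, 5]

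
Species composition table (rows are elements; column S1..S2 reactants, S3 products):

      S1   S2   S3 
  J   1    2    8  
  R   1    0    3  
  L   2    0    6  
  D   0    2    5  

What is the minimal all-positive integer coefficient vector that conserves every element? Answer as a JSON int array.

Coefficients: [6, 5, 2]

J: 6·1+5·2 = 16 | 2·8 = 16
R: 6·1+5·0 = 6 | 2·3 = 6
L: 6·2+5·0 = 12 | 2·6 = 12
D: 6·0+5·2 = 10 | 2·5 = 10
gcd(6,5,2) = 1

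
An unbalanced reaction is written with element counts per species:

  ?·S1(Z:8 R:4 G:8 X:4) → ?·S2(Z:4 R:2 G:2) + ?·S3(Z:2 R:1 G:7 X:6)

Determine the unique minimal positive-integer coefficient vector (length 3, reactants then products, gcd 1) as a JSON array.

Coefficients: [3, 5, 2]

Z: 3·8 = 24 | 5·4+2·2 = 24
R: 3·4 = 12 | 5·2+2·1 = 12
G: 3·8 = 24 | 5·2+2·7 = 24
X: 3·4 = 12 | 5·0+2·6 = 12
gcd(3,5,2) = 1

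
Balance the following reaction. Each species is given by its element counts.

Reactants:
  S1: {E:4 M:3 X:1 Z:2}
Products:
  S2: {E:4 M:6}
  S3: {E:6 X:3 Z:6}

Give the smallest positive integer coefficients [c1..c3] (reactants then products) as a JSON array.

Coefficients: [6, 3, 2]

E: 6·4 = 24 | 3·4+2·6 = 24
M: 6·3 = 18 | 3·6+2·0 = 18
X: 6·1 = 6 | 3·0+2·3 = 6
Z: 6·2 = 12 | 3·0+2·6 = 12
gcd(6,3,2) = 1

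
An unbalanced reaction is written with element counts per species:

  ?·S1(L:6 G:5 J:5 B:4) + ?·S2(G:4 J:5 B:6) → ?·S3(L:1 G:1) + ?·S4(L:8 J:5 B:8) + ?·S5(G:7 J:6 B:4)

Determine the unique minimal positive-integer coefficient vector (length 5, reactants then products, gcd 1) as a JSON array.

L: 5·6+4·0 = 30 | 6·1+3·8+5·0 = 30
G: 5·5+4·4 = 41 | 6·1+3·0+5·7 = 41
J: 5·5+4·5 = 45 | 6·0+3·5+5·6 = 45
B: 5·4+4·6 = 44 | 6·0+3·8+5·4 = 44
gcd(5,4,6,3,5) = 1

Coefficients: [5, 4, 6, 3, 5]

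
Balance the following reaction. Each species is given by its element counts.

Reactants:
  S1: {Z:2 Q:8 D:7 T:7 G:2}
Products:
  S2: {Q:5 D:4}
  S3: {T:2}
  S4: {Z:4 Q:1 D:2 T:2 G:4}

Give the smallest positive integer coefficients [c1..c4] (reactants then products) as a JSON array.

Coefficients: [2, 3, 6, 1]

Z: 2·2 = 4 | 3·0+6·0+1·4 = 4
Q: 2·8 = 16 | 3·5+6·0+1·1 = 16
D: 2·7 = 14 | 3·4+6·0+1·2 = 14
T: 2·7 = 14 | 3·0+6·2+1·2 = 14
G: 2·2 = 4 | 3·0+6·0+1·4 = 4
gcd(2,3,6,1) = 1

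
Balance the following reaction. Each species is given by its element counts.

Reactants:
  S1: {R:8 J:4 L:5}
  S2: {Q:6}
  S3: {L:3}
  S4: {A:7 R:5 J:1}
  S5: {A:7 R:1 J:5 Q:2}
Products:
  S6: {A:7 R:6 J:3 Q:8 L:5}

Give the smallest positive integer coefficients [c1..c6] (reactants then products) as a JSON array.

Coefficients: [1, 5, 5, 3, 1, 4]

A: 1·0+5·0+5·0+3·7+1·7 = 28 | 4·7 = 28
R: 1·8+5·0+5·0+3·5+1·1 = 24 | 4·6 = 24
J: 1·4+5·0+5·0+3·1+1·5 = 12 | 4·3 = 12
Q: 1·0+5·6+5·0+3·0+1·2 = 32 | 4·8 = 32
L: 1·5+5·0+5·3+3·0+1·0 = 20 | 4·5 = 20
gcd(1,5,5,3,1,4) = 1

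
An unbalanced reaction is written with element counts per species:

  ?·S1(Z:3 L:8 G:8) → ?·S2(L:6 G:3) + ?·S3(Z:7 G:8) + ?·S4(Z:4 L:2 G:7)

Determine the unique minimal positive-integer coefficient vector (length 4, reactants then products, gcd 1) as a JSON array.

Coefficients: [5, 6, 1, 2]

Z: 5·3 = 15 | 6·0+1·7+2·4 = 15
L: 5·8 = 40 | 6·6+1·0+2·2 = 40
G: 5·8 = 40 | 6·3+1·8+2·7 = 40
gcd(5,6,1,2) = 1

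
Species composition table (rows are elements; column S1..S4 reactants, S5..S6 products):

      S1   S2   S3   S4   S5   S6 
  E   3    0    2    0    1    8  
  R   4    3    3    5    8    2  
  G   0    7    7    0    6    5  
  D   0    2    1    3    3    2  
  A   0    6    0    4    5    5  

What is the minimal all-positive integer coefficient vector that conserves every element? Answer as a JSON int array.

E: 3·3+3·0+2·2+3·0 = 13 | 5·1+1·8 = 13
R: 3·4+3·3+2·3+3·5 = 42 | 5·8+1·2 = 42
G: 3·0+3·7+2·7+3·0 = 35 | 5·6+1·5 = 35
D: 3·0+3·2+2·1+3·3 = 17 | 5·3+1·2 = 17
A: 3·0+3·6+2·0+3·4 = 30 | 5·5+1·5 = 30
gcd(3,3,2,3,5,1) = 1

Coefficients: [3, 3, 2, 3, 5, 1]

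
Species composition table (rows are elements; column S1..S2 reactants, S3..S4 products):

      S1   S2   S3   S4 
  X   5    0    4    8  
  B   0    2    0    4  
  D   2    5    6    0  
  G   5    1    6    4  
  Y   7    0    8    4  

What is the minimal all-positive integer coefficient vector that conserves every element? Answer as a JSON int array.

Coefficients: [4, 2, 3, 1]

X: 4·5+2·0 = 20 | 3·4+1·8 = 20
B: 4·0+2·2 = 4 | 3·0+1·4 = 4
D: 4·2+2·5 = 18 | 3·6+1·0 = 18
G: 4·5+2·1 = 22 | 3·6+1·4 = 22
Y: 4·7+2·0 = 28 | 3·8+1·4 = 28
gcd(4,2,3,1) = 1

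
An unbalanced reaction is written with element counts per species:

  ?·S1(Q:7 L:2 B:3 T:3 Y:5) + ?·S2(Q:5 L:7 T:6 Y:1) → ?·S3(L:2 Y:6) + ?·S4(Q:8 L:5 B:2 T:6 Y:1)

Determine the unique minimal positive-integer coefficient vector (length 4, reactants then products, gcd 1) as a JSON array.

Coefficients: [4, 4, 3, 6]

Q: 4·7+4·5 = 48 | 3·0+6·8 = 48
L: 4·2+4·7 = 36 | 3·2+6·5 = 36
B: 4·3+4·0 = 12 | 3·0+6·2 = 12
T: 4·3+4·6 = 36 | 3·0+6·6 = 36
Y: 4·5+4·1 = 24 | 3·6+6·1 = 24
gcd(4,4,3,6) = 1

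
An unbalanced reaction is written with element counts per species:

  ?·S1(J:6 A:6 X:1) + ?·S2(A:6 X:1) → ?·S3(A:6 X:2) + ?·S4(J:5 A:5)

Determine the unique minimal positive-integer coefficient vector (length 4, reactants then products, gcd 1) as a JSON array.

J: 5·6+5·0 = 30 | 5·0+6·5 = 30
A: 5·6+5·6 = 60 | 5·6+6·5 = 60
X: 5·1+5·1 = 10 | 5·2+6·0 = 10
gcd(5,5,5,6) = 1

Coefficients: [5, 5, 5, 6]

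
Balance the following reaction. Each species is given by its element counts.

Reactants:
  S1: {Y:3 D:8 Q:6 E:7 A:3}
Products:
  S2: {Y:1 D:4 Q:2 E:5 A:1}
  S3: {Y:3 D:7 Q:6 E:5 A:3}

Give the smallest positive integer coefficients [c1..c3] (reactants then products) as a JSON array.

Y: 5·3 = 15 | 3·1+4·3 = 15
D: 5·8 = 40 | 3·4+4·7 = 40
Q: 5·6 = 30 | 3·2+4·6 = 30
E: 5·7 = 35 | 3·5+4·5 = 35
A: 5·3 = 15 | 3·1+4·3 = 15
gcd(5,3,4) = 1

Coefficients: [5, 3, 4]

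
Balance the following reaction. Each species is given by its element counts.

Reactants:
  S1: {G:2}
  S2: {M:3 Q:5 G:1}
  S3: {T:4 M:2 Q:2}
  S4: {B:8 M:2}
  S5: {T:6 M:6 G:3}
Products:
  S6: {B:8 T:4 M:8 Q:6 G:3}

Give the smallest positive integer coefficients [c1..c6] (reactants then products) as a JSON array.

B: 3·0+6·0+3·0+6·8+2·0 = 48 | 6·8 = 48
T: 3·0+6·0+3·4+6·0+2·6 = 24 | 6·4 = 24
M: 3·0+6·3+3·2+6·2+2·6 = 48 | 6·8 = 48
Q: 3·0+6·5+3·2+6·0+2·0 = 36 | 6·6 = 36
G: 3·2+6·1+3·0+6·0+2·3 = 18 | 6·3 = 18
gcd(3,6,3,6,2,6) = 1

Coefficients: [3, 6, 3, 6, 2, 6]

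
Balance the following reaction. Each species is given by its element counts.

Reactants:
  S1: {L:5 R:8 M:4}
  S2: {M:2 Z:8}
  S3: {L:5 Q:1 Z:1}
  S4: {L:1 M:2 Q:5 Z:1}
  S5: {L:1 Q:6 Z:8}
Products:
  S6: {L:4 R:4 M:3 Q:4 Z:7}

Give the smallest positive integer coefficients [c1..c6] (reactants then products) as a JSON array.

Coefficients: [3, 2, 1, 1, 3, 6]

L: 3·5+2·0+1·5+1·1+3·1 = 24 | 6·4 = 24
R: 3·8+2·0+1·0+1·0+3·0 = 24 | 6·4 = 24
M: 3·4+2·2+1·0+1·2+3·0 = 18 | 6·3 = 18
Q: 3·0+2·0+1·1+1·5+3·6 = 24 | 6·4 = 24
Z: 3·0+2·8+1·1+1·1+3·8 = 42 | 6·7 = 42
gcd(3,2,1,1,3,6) = 1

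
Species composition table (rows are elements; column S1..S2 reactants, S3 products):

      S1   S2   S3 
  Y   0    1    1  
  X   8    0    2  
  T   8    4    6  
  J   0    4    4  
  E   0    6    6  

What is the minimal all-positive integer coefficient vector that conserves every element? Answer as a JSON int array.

Coefficients: [1, 4, 4]

Y: 1·0+4·1 = 4 | 4·1 = 4
X: 1·8+4·0 = 8 | 4·2 = 8
T: 1·8+4·4 = 24 | 4·6 = 24
J: 1·0+4·4 = 16 | 4·4 = 16
E: 1·0+4·6 = 24 | 4·6 = 24
gcd(1,4,4) = 1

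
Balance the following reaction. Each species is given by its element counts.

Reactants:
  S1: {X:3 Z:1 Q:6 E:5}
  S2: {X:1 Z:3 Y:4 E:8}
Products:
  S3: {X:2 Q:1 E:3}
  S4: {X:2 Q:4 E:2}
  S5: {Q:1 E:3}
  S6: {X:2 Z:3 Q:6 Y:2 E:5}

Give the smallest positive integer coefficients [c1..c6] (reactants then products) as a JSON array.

X: 6·3+2·1 = 20 | 5·2+1·2+3·0+4·2 = 20
Z: 6·1+2·3 = 12 | 5·0+1·0+3·0+4·3 = 12
Q: 6·6+2·0 = 36 | 5·1+1·4+3·1+4·6 = 36
Y: 6·0+2·4 = 8 | 5·0+1·0+3·0+4·2 = 8
E: 6·5+2·8 = 46 | 5·3+1·2+3·3+4·5 = 46
gcd(6,2,5,1,3,4) = 1

Coefficients: [6, 2, 5, 1, 3, 4]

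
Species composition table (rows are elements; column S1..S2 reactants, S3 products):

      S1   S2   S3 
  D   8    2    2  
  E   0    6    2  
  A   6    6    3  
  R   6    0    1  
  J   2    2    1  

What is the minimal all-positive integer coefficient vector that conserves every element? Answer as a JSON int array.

D: 1·8+2·2 = 12 | 6·2 = 12
E: 1·0+2·6 = 12 | 6·2 = 12
A: 1·6+2·6 = 18 | 6·3 = 18
R: 1·6+2·0 = 6 | 6·1 = 6
J: 1·2+2·2 = 6 | 6·1 = 6
gcd(1,2,6) = 1

Coefficients: [1, 2, 6]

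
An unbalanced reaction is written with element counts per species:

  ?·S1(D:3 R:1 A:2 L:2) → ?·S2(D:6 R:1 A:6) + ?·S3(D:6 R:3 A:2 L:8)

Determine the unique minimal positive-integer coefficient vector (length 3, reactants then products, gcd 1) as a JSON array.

D: 4·3 = 12 | 1·6+1·6 = 12
R: 4·1 = 4 | 1·1+1·3 = 4
A: 4·2 = 8 | 1·6+1·2 = 8
L: 4·2 = 8 | 1·0+1·8 = 8
gcd(4,1,1) = 1

Coefficients: [4, 1, 1]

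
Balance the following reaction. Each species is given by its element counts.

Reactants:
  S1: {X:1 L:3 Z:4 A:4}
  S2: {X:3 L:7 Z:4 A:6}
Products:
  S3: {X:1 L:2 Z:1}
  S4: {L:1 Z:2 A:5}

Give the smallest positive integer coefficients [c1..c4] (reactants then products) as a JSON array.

Coefficients: [1, 1, 4, 2]

X: 1·1+1·3 = 4 | 4·1+2·0 = 4
L: 1·3+1·7 = 10 | 4·2+2·1 = 10
Z: 1·4+1·4 = 8 | 4·1+2·2 = 8
A: 1·4+1·6 = 10 | 4·0+2·5 = 10
gcd(1,1,4,2) = 1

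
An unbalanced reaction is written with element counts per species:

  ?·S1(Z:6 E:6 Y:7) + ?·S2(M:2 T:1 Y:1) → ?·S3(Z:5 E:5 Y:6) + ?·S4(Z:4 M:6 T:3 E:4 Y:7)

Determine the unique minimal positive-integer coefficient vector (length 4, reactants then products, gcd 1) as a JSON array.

Z: 4·6+3·0 = 24 | 4·5+1·4 = 24
M: 4·0+3·2 = 6 | 4·0+1·6 = 6
T: 4·0+3·1 = 3 | 4·0+1·3 = 3
E: 4·6+3·0 = 24 | 4·5+1·4 = 24
Y: 4·7+3·1 = 31 | 4·6+1·7 = 31
gcd(4,3,4,1) = 1

Coefficients: [4, 3, 4, 1]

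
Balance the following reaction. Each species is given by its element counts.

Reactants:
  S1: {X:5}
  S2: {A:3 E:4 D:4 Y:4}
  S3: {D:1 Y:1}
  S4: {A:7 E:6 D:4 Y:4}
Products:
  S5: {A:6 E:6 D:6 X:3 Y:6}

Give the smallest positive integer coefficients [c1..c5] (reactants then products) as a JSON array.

Coefficients: [3, 3, 6, 3, 5]

A: 3·0+3·3+6·0+3·7 = 30 | 5·6 = 30
E: 3·0+3·4+6·0+3·6 = 30 | 5·6 = 30
D: 3·0+3·4+6·1+3·4 = 30 | 5·6 = 30
X: 3·5+3·0+6·0+3·0 = 15 | 5·3 = 15
Y: 3·0+3·4+6·1+3·4 = 30 | 5·6 = 30
gcd(3,3,6,3,5) = 1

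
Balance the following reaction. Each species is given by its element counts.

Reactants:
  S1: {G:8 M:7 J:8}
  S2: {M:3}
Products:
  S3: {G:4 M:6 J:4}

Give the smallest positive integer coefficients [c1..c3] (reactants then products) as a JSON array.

Coefficients: [3, 5, 6]

G: 3·8+5·0 = 24 | 6·4 = 24
M: 3·7+5·3 = 36 | 6·6 = 36
J: 3·8+5·0 = 24 | 6·4 = 24
gcd(3,5,6) = 1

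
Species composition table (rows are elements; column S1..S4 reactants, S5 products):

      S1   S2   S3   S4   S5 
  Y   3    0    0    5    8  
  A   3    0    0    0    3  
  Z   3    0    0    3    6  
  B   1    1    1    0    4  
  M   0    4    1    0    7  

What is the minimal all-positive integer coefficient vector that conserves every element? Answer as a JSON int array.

Y: 3·3+4·0+5·0+3·5 = 24 | 3·8 = 24
A: 3·3+4·0+5·0+3·0 = 9 | 3·3 = 9
Z: 3·3+4·0+5·0+3·3 = 18 | 3·6 = 18
B: 3·1+4·1+5·1+3·0 = 12 | 3·4 = 12
M: 3·0+4·4+5·1+3·0 = 21 | 3·7 = 21
gcd(3,4,5,3,3) = 1

Coefficients: [3, 4, 5, 3, 3]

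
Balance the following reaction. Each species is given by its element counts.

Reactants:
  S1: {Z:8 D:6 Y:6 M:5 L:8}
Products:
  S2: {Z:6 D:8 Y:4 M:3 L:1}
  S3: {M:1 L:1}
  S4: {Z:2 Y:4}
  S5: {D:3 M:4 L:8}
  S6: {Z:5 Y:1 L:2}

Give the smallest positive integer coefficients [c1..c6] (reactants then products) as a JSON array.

Coefficients: [6, 3, 5, 5, 4, 4]

Z: 6·8 = 48 | 3·6+5·0+5·2+4·0+4·5 = 48
D: 6·6 = 36 | 3·8+5·0+5·0+4·3+4·0 = 36
Y: 6·6 = 36 | 3·4+5·0+5·4+4·0+4·1 = 36
M: 6·5 = 30 | 3·3+5·1+5·0+4·4+4·0 = 30
L: 6·8 = 48 | 3·1+5·1+5·0+4·8+4·2 = 48
gcd(6,3,5,5,4,4) = 1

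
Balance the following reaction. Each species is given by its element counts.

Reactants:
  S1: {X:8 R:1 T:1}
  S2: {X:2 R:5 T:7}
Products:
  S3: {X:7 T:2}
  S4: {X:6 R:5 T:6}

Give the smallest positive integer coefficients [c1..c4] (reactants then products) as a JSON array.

X: 5·8+5·2 = 50 | 2·7+6·6 = 50
R: 5·1+5·5 = 30 | 2·0+6·5 = 30
T: 5·1+5·7 = 40 | 2·2+6·6 = 40
gcd(5,5,2,6) = 1

Coefficients: [5, 5, 2, 6]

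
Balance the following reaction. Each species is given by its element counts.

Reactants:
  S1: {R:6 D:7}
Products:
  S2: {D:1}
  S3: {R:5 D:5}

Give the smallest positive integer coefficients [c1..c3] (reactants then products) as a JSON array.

Coefficients: [5, 5, 6]

R: 5·6 = 30 | 5·0+6·5 = 30
D: 5·7 = 35 | 5·1+6·5 = 35
gcd(5,5,6) = 1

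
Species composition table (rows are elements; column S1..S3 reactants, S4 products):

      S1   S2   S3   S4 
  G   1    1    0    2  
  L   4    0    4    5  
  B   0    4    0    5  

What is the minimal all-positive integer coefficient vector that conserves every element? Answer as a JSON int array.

Coefficients: [3, 5, 2, 4]

G: 3·1+5·1+2·0 = 8 | 4·2 = 8
L: 3·4+5·0+2·4 = 20 | 4·5 = 20
B: 3·0+5·4+2·0 = 20 | 4·5 = 20
gcd(3,5,2,4) = 1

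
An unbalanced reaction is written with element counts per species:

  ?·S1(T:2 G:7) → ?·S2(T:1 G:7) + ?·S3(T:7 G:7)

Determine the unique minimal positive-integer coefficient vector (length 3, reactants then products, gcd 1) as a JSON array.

Coefficients: [6, 5, 1]

T: 6·2 = 12 | 5·1+1·7 = 12
G: 6·7 = 42 | 5·7+1·7 = 42
gcd(6,5,1) = 1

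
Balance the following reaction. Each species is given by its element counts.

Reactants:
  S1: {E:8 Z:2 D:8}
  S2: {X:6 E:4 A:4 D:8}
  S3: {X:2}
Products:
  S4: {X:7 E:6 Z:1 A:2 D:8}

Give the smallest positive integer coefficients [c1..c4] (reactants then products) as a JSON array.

X: 1·0+1·6+4·2 = 14 | 2·7 = 14
E: 1·8+1·4+4·0 = 12 | 2·6 = 12
Z: 1·2+1·0+4·0 = 2 | 2·1 = 2
A: 1·0+1·4+4·0 = 4 | 2·2 = 4
D: 1·8+1·8+4·0 = 16 | 2·8 = 16
gcd(1,1,4,2) = 1

Coefficients: [1, 1, 4, 2]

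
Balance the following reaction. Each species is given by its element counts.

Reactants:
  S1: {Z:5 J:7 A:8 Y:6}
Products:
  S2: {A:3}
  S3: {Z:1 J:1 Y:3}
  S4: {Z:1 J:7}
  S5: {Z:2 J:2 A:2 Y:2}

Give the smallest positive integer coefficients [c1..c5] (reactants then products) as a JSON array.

Coefficients: [3, 4, 2, 1, 6]

Z: 3·5 = 15 | 4·0+2·1+1·1+6·2 = 15
J: 3·7 = 21 | 4·0+2·1+1·7+6·2 = 21
A: 3·8 = 24 | 4·3+2·0+1·0+6·2 = 24
Y: 3·6 = 18 | 4·0+2·3+1·0+6·2 = 18
gcd(3,4,2,1,6) = 1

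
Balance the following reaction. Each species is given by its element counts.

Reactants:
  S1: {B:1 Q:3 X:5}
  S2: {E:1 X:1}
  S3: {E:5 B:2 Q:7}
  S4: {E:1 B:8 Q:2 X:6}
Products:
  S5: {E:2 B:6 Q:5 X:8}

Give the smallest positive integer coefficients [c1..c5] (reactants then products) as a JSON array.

E: 4·0+2·1+1·5+3·1 = 10 | 5·2 = 10
B: 4·1+2·0+1·2+3·8 = 30 | 5·6 = 30
Q: 4·3+2·0+1·7+3·2 = 25 | 5·5 = 25
X: 4·5+2·1+1·0+3·6 = 40 | 5·8 = 40
gcd(4,2,1,3,5) = 1

Coefficients: [4, 2, 1, 3, 5]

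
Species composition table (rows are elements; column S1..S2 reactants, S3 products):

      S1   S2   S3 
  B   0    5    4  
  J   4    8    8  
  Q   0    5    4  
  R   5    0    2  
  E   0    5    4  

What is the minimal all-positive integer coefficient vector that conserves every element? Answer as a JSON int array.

Coefficients: [2, 4, 5]

B: 2·0+4·5 = 20 | 5·4 = 20
J: 2·4+4·8 = 40 | 5·8 = 40
Q: 2·0+4·5 = 20 | 5·4 = 20
R: 2·5+4·0 = 10 | 5·2 = 10
E: 2·0+4·5 = 20 | 5·4 = 20
gcd(2,4,5) = 1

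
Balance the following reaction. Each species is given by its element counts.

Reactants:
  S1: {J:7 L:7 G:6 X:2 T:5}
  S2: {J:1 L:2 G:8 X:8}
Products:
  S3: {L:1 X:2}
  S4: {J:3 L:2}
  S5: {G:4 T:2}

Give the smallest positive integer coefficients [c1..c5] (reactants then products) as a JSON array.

Coefficients: [2, 1, 6, 5, 5]

J: 2·7+1·1 = 15 | 6·0+5·3+5·0 = 15
L: 2·7+1·2 = 16 | 6·1+5·2+5·0 = 16
G: 2·6+1·8 = 20 | 6·0+5·0+5·4 = 20
X: 2·2+1·8 = 12 | 6·2+5·0+5·0 = 12
T: 2·5+1·0 = 10 | 6·0+5·0+5·2 = 10
gcd(2,1,6,5,5) = 1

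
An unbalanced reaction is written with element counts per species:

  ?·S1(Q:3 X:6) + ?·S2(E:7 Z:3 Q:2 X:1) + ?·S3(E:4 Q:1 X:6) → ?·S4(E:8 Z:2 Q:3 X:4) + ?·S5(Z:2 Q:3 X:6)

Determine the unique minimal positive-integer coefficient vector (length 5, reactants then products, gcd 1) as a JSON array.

Coefficients: [3, 4, 1, 4, 2]

E: 3·0+4·7+1·4 = 32 | 4·8+2·0 = 32
Z: 3·0+4·3+1·0 = 12 | 4·2+2·2 = 12
Q: 3·3+4·2+1·1 = 18 | 4·3+2·3 = 18
X: 3·6+4·1+1·6 = 28 | 4·4+2·6 = 28
gcd(3,4,1,4,2) = 1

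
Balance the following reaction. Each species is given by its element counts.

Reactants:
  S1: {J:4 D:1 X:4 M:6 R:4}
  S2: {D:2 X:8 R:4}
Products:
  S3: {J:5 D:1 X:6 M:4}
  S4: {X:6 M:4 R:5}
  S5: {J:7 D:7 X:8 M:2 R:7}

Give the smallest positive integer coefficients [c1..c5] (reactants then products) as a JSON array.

J: 6·4+5·0 = 24 | 2·5+6·0+2·7 = 24
D: 6·1+5·2 = 16 | 2·1+6·0+2·7 = 16
X: 6·4+5·8 = 64 | 2·6+6·6+2·8 = 64
M: 6·6+5·0 = 36 | 2·4+6·4+2·2 = 36
R: 6·4+5·4 = 44 | 2·0+6·5+2·7 = 44
gcd(6,5,2,6,2) = 1

Coefficients: [6, 5, 2, 6, 2]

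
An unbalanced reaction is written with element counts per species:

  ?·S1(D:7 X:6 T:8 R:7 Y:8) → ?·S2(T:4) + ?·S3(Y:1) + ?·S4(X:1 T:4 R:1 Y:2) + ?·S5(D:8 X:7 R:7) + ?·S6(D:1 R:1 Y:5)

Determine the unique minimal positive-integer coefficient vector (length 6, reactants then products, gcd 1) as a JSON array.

Coefficients: [4, 5, 6, 3, 3, 4]

D: 4·7 = 28 | 5·0+6·0+3·0+3·8+4·1 = 28
X: 4·6 = 24 | 5·0+6·0+3·1+3·7+4·0 = 24
T: 4·8 = 32 | 5·4+6·0+3·4+3·0+4·0 = 32
R: 4·7 = 28 | 5·0+6·0+3·1+3·7+4·1 = 28
Y: 4·8 = 32 | 5·0+6·1+3·2+3·0+4·5 = 32
gcd(4,5,6,3,3,4) = 1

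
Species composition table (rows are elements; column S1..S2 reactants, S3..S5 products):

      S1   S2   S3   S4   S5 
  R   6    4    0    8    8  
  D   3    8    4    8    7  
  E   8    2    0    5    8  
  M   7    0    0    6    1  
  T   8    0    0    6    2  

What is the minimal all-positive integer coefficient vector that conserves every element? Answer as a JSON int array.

Coefficients: [2, 5, 4, 2, 2]

R: 2·6+5·4 = 32 | 4·0+2·8+2·8 = 32
D: 2·3+5·8 = 46 | 4·4+2·8+2·7 = 46
E: 2·8+5·2 = 26 | 4·0+2·5+2·8 = 26
M: 2·7+5·0 = 14 | 4·0+2·6+2·1 = 14
T: 2·8+5·0 = 16 | 4·0+2·6+2·2 = 16
gcd(2,5,4,2,2) = 1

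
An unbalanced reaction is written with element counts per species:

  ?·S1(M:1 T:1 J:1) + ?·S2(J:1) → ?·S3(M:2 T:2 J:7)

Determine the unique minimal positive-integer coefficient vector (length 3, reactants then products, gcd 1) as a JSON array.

M: 2·1+5·0 = 2 | 1·2 = 2
T: 2·1+5·0 = 2 | 1·2 = 2
J: 2·1+5·1 = 7 | 1·7 = 7
gcd(2,5,1) = 1

Coefficients: [2, 5, 1]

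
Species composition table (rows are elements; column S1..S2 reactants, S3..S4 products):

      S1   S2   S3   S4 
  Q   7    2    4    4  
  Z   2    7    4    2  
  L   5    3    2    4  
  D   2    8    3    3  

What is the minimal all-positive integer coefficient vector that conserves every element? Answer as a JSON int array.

Q: 4·7+2·2 = 32 | 3·4+5·4 = 32
Z: 4·2+2·7 = 22 | 3·4+5·2 = 22
L: 4·5+2·3 = 26 | 3·2+5·4 = 26
D: 4·2+2·8 = 24 | 3·3+5·3 = 24
gcd(4,2,3,5) = 1

Coefficients: [4, 2, 3, 5]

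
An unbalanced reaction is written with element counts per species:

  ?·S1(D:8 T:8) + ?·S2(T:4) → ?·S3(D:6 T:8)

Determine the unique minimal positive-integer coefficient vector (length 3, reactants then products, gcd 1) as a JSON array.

D: 3·8+2·0 = 24 | 4·6 = 24
T: 3·8+2·4 = 32 | 4·8 = 32
gcd(3,2,4) = 1

Coefficients: [3, 2, 4]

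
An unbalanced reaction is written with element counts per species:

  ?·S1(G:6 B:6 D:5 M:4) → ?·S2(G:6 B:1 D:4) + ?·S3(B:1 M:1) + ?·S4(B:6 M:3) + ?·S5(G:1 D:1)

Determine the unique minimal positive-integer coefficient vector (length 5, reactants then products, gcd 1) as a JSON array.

Coefficients: [2, 1, 5, 1, 6]

G: 2·6 = 12 | 1·6+5·0+1·0+6·1 = 12
B: 2·6 = 12 | 1·1+5·1+1·6+6·0 = 12
D: 2·5 = 10 | 1·4+5·0+1·0+6·1 = 10
M: 2·4 = 8 | 1·0+5·1+1·3+6·0 = 8
gcd(2,1,5,1,6) = 1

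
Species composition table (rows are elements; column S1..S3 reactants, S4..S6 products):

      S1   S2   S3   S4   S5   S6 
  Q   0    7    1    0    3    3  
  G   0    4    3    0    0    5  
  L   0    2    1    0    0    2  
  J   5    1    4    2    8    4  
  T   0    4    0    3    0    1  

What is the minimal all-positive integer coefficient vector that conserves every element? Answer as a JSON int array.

Coefficients: [5, 3, 6, 2, 3, 6]

Q: 5·0+3·7+6·1 = 27 | 2·0+3·3+6·3 = 27
G: 5·0+3·4+6·3 = 30 | 2·0+3·0+6·5 = 30
L: 5·0+3·2+6·1 = 12 | 2·0+3·0+6·2 = 12
J: 5·5+3·1+6·4 = 52 | 2·2+3·8+6·4 = 52
T: 5·0+3·4+6·0 = 12 | 2·3+3·0+6·1 = 12
gcd(5,3,6,2,3,6) = 1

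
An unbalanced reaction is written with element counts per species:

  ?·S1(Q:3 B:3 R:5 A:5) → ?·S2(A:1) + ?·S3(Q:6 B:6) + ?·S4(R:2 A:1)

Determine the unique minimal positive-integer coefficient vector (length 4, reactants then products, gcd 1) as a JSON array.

Coefficients: [2, 5, 1, 5]

Q: 2·3 = 6 | 5·0+1·6+5·0 = 6
B: 2·3 = 6 | 5·0+1·6+5·0 = 6
R: 2·5 = 10 | 5·0+1·0+5·2 = 10
A: 2·5 = 10 | 5·1+1·0+5·1 = 10
gcd(2,5,1,5) = 1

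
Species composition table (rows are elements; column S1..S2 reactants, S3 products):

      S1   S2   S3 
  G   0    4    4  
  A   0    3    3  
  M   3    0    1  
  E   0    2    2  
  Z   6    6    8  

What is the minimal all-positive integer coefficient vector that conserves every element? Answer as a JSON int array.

G: 1·0+3·4 = 12 | 3·4 = 12
A: 1·0+3·3 = 9 | 3·3 = 9
M: 1·3+3·0 = 3 | 3·1 = 3
E: 1·0+3·2 = 6 | 3·2 = 6
Z: 1·6+3·6 = 24 | 3·8 = 24
gcd(1,3,3) = 1

Coefficients: [1, 3, 3]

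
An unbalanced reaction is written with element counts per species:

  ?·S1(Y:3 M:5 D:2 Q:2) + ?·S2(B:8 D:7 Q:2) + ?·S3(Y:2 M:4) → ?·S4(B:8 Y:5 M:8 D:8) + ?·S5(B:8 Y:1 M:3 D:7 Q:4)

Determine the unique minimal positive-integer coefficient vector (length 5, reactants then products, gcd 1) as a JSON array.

B: 1·0+5·8+5·0 = 40 | 2·8+3·8 = 40
Y: 1·3+5·0+5·2 = 13 | 2·5+3·1 = 13
M: 1·5+5·0+5·4 = 25 | 2·8+3·3 = 25
D: 1·2+5·7+5·0 = 37 | 2·8+3·7 = 37
Q: 1·2+5·2+5·0 = 12 | 2·0+3·4 = 12
gcd(1,5,5,2,3) = 1

Coefficients: [1, 5, 5, 2, 3]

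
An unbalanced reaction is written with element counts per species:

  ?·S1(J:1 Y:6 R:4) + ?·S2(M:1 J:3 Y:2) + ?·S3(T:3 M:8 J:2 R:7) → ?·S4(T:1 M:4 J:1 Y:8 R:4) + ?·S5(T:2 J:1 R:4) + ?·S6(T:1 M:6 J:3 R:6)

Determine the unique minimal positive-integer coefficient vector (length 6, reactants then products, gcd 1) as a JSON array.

T: 6·0+2·0+6·3 = 18 | 5·1+4·2+5·1 = 18
M: 6·0+2·1+6·8 = 50 | 5·4+4·0+5·6 = 50
J: 6·1+2·3+6·2 = 24 | 5·1+4·1+5·3 = 24
Y: 6·6+2·2+6·0 = 40 | 5·8+4·0+5·0 = 40
R: 6·4+2·0+6·7 = 66 | 5·4+4·4+5·6 = 66
gcd(6,2,6,5,4,5) = 1

Coefficients: [6, 2, 6, 5, 4, 5]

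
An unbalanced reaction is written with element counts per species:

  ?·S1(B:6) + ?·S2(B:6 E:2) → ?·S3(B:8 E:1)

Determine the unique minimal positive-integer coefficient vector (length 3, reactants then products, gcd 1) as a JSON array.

Coefficients: [5, 3, 6]

B: 5·6+3·6 = 48 | 6·8 = 48
E: 5·0+3·2 = 6 | 6·1 = 6
gcd(5,3,6) = 1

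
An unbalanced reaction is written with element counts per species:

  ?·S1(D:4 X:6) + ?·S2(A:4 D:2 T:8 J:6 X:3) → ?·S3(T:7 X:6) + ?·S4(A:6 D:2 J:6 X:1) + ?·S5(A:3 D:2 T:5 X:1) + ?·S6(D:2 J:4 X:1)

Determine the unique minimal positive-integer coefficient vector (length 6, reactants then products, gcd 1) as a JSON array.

Coefficients: [3, 6, 4, 2, 4, 6]

A: 3·0+6·4 = 24 | 4·0+2·6+4·3+6·0 = 24
D: 3·4+6·2 = 24 | 4·0+2·2+4·2+6·2 = 24
T: 3·0+6·8 = 48 | 4·7+2·0+4·5+6·0 = 48
J: 3·0+6·6 = 36 | 4·0+2·6+4·0+6·4 = 36
X: 3·6+6·3 = 36 | 4·6+2·1+4·1+6·1 = 36
gcd(3,6,4,2,4,6) = 1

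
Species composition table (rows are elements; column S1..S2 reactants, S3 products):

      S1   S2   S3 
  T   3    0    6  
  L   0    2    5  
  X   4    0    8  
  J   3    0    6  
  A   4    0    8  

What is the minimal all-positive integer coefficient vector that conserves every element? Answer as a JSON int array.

T: 4·3+5·0 = 12 | 2·6 = 12
L: 4·0+5·2 = 10 | 2·5 = 10
X: 4·4+5·0 = 16 | 2·8 = 16
J: 4·3+5·0 = 12 | 2·6 = 12
A: 4·4+5·0 = 16 | 2·8 = 16
gcd(4,5,2) = 1

Coefficients: [4, 5, 2]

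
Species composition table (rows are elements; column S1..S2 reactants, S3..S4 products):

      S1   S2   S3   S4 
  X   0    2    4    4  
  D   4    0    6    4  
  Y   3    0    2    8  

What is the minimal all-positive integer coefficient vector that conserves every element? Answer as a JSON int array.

Coefficients: [4, 6, 2, 1]

X: 4·0+6·2 = 12 | 2·4+1·4 = 12
D: 4·4+6·0 = 16 | 2·6+1·4 = 16
Y: 4·3+6·0 = 12 | 2·2+1·8 = 12
gcd(4,6,2,1) = 1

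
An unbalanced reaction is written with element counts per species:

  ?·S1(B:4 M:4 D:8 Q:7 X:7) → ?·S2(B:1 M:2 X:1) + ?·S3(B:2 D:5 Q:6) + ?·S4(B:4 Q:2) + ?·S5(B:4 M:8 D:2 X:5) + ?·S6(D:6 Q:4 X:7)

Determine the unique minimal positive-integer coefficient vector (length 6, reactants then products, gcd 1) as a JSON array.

Coefficients: [6, 4, 4, 1, 2, 4]

B: 6·4 = 24 | 4·1+4·2+1·4+2·4+4·0 = 24
M: 6·4 = 24 | 4·2+4·0+1·0+2·8+4·0 = 24
D: 6·8 = 48 | 4·0+4·5+1·0+2·2+4·6 = 48
Q: 6·7 = 42 | 4·0+4·6+1·2+2·0+4·4 = 42
X: 6·7 = 42 | 4·1+4·0+1·0+2·5+4·7 = 42
gcd(6,4,4,1,2,4) = 1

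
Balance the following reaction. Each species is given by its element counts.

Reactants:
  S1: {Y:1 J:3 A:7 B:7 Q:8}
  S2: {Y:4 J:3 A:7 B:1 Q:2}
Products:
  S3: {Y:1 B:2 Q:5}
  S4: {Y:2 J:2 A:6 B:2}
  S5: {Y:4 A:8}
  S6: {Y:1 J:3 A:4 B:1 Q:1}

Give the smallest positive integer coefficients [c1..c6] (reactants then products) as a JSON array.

Y: 2·1+4·4 = 18 | 4·1+3·2+1·4+4·1 = 18
J: 2·3+4·3 = 18 | 4·0+3·2+1·0+4·3 = 18
A: 2·7+4·7 = 42 | 4·0+3·6+1·8+4·4 = 42
B: 2·7+4·1 = 18 | 4·2+3·2+1·0+4·1 = 18
Q: 2·8+4·2 = 24 | 4·5+3·0+1·0+4·1 = 24
gcd(2,4,4,3,1,4) = 1

Coefficients: [2, 4, 4, 3, 1, 4]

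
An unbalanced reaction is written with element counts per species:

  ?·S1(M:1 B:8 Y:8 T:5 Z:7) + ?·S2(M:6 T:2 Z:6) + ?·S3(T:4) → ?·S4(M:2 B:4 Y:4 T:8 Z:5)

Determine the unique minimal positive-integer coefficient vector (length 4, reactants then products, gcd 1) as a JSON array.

M: 2·1+1·6+5·0 = 8 | 4·2 = 8
B: 2·8+1·0+5·0 = 16 | 4·4 = 16
Y: 2·8+1·0+5·0 = 16 | 4·4 = 16
T: 2·5+1·2+5·4 = 32 | 4·8 = 32
Z: 2·7+1·6+5·0 = 20 | 4·5 = 20
gcd(2,1,5,4) = 1

Coefficients: [2, 1, 5, 4]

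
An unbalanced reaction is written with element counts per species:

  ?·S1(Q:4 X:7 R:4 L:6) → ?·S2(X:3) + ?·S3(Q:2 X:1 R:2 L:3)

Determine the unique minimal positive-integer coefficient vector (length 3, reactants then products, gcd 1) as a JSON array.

Q: 3·4 = 12 | 5·0+6·2 = 12
X: 3·7 = 21 | 5·3+6·1 = 21
R: 3·4 = 12 | 5·0+6·2 = 12
L: 3·6 = 18 | 5·0+6·3 = 18
gcd(3,5,6) = 1

Coefficients: [3, 5, 6]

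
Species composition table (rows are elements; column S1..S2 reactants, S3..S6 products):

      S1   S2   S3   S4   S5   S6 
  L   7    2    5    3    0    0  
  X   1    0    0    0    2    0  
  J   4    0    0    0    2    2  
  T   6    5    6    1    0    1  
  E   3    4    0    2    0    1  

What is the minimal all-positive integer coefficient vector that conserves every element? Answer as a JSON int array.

L: 4·7+1·2 = 30 | 3·5+5·3+2·0+6·0 = 30
X: 4·1+1·0 = 4 | 3·0+5·0+2·2+6·0 = 4
J: 4·4+1·0 = 16 | 3·0+5·0+2·2+6·2 = 16
T: 4·6+1·5 = 29 | 3·6+5·1+2·0+6·1 = 29
E: 4·3+1·4 = 16 | 3·0+5·2+2·0+6·1 = 16
gcd(4,1,3,5,2,6) = 1

Coefficients: [4, 1, 3, 5, 2, 6]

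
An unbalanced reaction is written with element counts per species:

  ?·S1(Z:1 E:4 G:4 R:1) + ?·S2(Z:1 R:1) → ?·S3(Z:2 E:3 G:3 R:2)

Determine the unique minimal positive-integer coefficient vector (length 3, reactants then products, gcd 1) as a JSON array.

Z: 3·1+5·1 = 8 | 4·2 = 8
E: 3·4+5·0 = 12 | 4·3 = 12
G: 3·4+5·0 = 12 | 4·3 = 12
R: 3·1+5·1 = 8 | 4·2 = 8
gcd(3,5,4) = 1

Coefficients: [3, 5, 4]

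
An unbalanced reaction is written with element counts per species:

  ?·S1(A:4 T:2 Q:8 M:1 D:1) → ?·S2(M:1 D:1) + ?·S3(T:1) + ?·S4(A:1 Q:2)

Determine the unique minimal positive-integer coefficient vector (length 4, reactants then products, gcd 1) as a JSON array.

Coefficients: [1, 1, 2, 4]

A: 1·4 = 4 | 1·0+2·0+4·1 = 4
T: 1·2 = 2 | 1·0+2·1+4·0 = 2
Q: 1·8 = 8 | 1·0+2·0+4·2 = 8
M: 1·1 = 1 | 1·1+2·0+4·0 = 1
D: 1·1 = 1 | 1·1+2·0+4·0 = 1
gcd(1,1,2,4) = 1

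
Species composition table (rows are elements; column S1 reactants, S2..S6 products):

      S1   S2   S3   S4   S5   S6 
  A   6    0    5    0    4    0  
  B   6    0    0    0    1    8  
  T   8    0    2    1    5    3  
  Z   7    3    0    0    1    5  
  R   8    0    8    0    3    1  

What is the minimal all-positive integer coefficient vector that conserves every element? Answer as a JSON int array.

Coefficients: [3, 3, 2, 4, 2, 2]

A: 3·6 = 18 | 3·0+2·5+4·0+2·4+2·0 = 18
B: 3·6 = 18 | 3·0+2·0+4·0+2·1+2·8 = 18
T: 3·8 = 24 | 3·0+2·2+4·1+2·5+2·3 = 24
Z: 3·7 = 21 | 3·3+2·0+4·0+2·1+2·5 = 21
R: 3·8 = 24 | 3·0+2·8+4·0+2·3+2·1 = 24
gcd(3,3,2,4,2,2) = 1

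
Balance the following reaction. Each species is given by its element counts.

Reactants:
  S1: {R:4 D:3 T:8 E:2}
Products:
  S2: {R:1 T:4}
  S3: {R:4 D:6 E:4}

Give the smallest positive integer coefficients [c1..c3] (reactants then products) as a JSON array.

Coefficients: [2, 4, 1]

R: 2·4 = 8 | 4·1+1·4 = 8
D: 2·3 = 6 | 4·0+1·6 = 6
T: 2·8 = 16 | 4·4+1·0 = 16
E: 2·2 = 4 | 4·0+1·4 = 4
gcd(2,4,1) = 1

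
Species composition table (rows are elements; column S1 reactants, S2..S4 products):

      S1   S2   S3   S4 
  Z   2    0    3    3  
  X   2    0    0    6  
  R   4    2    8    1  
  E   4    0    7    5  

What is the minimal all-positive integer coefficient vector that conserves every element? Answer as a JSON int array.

Z: 6·2 = 12 | 3·0+2·3+2·3 = 12
X: 6·2 = 12 | 3·0+2·0+2·6 = 12
R: 6·4 = 24 | 3·2+2·8+2·1 = 24
E: 6·4 = 24 | 3·0+2·7+2·5 = 24
gcd(6,3,2,2) = 1

Coefficients: [6, 3, 2, 2]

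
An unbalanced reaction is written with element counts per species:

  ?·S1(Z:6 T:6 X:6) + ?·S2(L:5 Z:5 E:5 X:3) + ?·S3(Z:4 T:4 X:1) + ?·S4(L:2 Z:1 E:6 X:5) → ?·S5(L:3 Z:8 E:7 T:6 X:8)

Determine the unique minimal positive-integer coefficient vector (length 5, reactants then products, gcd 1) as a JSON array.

L: 1·0+1·5+6·0+5·2 = 15 | 5·3 = 15
Z: 1·6+1·5+6·4+5·1 = 40 | 5·8 = 40
E: 1·0+1·5+6·0+5·6 = 35 | 5·7 = 35
T: 1·6+1·0+6·4+5·0 = 30 | 5·6 = 30
X: 1·6+1·3+6·1+5·5 = 40 | 5·8 = 40
gcd(1,1,6,5,5) = 1

Coefficients: [1, 1, 6, 5, 5]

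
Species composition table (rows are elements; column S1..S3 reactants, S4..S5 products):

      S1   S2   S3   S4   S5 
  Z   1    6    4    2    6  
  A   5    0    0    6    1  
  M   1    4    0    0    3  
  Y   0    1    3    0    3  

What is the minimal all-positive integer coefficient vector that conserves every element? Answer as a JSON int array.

Z: 6·1+3·6+5·4 = 44 | 4·2+6·6 = 44
A: 6·5+3·0+5·0 = 30 | 4·6+6·1 = 30
M: 6·1+3·4+5·0 = 18 | 4·0+6·3 = 18
Y: 6·0+3·1+5·3 = 18 | 4·0+6·3 = 18
gcd(6,3,5,4,6) = 1

Coefficients: [6, 3, 5, 4, 6]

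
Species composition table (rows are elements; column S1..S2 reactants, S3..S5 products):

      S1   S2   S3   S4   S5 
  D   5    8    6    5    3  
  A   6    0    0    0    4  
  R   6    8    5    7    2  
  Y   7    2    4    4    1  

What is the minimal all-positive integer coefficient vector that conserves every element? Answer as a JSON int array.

Coefficients: [4, 5, 2, 6, 6]

D: 4·5+5·8 = 60 | 2·6+6·5+6·3 = 60
A: 4·6+5·0 = 24 | 2·0+6·0+6·4 = 24
R: 4·6+5·8 = 64 | 2·5+6·7+6·2 = 64
Y: 4·7+5·2 = 38 | 2·4+6·4+6·1 = 38
gcd(4,5,2,6,6) = 1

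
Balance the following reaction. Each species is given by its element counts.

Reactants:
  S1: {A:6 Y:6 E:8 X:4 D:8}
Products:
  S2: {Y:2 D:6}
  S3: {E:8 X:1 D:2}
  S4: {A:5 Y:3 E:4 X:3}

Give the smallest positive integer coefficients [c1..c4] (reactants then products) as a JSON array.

Coefficients: [5, 6, 2, 6]

A: 5·6 = 30 | 6·0+2·0+6·5 = 30
Y: 5·6 = 30 | 6·2+2·0+6·3 = 30
E: 5·8 = 40 | 6·0+2·8+6·4 = 40
X: 5·4 = 20 | 6·0+2·1+6·3 = 20
D: 5·8 = 40 | 6·6+2·2+6·0 = 40
gcd(5,6,2,6) = 1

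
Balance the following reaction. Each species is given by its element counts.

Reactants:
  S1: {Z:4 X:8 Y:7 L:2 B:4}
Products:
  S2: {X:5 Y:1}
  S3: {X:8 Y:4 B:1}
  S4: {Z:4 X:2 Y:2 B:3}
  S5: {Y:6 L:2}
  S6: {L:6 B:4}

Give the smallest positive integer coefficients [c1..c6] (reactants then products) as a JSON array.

Coefficients: [6, 4, 2, 6, 3, 1]

Z: 6·4 = 24 | 4·0+2·0+6·4+3·0+1·0 = 24
X: 6·8 = 48 | 4·5+2·8+6·2+3·0+1·0 = 48
Y: 6·7 = 42 | 4·1+2·4+6·2+3·6+1·0 = 42
L: 6·2 = 12 | 4·0+2·0+6·0+3·2+1·6 = 12
B: 6·4 = 24 | 4·0+2·1+6·3+3·0+1·4 = 24
gcd(6,4,2,6,3,1) = 1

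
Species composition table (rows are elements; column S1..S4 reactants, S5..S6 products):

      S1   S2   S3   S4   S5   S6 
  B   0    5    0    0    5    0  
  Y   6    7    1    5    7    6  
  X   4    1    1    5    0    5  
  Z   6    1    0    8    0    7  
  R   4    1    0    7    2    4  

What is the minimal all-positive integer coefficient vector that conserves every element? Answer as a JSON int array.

Coefficients: [4, 3, 1, 1, 3, 5]

B: 4·0+3·5+1·0+1·0 = 15 | 3·5+5·0 = 15
Y: 4·6+3·7+1·1+1·5 = 51 | 3·7+5·6 = 51
X: 4·4+3·1+1·1+1·5 = 25 | 3·0+5·5 = 25
Z: 4·6+3·1+1·0+1·8 = 35 | 3·0+5·7 = 35
R: 4·4+3·1+1·0+1·7 = 26 | 3·2+5·4 = 26
gcd(4,3,1,1,3,5) = 1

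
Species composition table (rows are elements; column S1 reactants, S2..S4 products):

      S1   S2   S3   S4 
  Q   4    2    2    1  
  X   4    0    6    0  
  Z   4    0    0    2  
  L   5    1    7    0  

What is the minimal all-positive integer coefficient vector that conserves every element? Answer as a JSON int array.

Q: 3·4 = 12 | 1·2+2·2+6·1 = 12
X: 3·4 = 12 | 1·0+2·6+6·0 = 12
Z: 3·4 = 12 | 1·0+2·0+6·2 = 12
L: 3·5 = 15 | 1·1+2·7+6·0 = 15
gcd(3,1,2,6) = 1

Coefficients: [3, 1, 2, 6]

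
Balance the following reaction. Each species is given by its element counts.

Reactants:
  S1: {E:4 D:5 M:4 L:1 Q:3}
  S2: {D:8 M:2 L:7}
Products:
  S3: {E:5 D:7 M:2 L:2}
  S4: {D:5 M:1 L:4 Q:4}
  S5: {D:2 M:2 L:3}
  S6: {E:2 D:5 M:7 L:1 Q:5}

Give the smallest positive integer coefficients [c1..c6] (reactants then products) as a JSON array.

E: 6·4+3·0 = 24 | 4·5+2·0+3·0+2·2 = 24
D: 6·5+3·8 = 54 | 4·7+2·5+3·2+2·5 = 54
M: 6·4+3·2 = 30 | 4·2+2·1+3·2+2·7 = 30
L: 6·1+3·7 = 27 | 4·2+2·4+3·3+2·1 = 27
Q: 6·3+3·0 = 18 | 4·0+2·4+3·0+2·5 = 18
gcd(6,3,4,2,3,2) = 1

Coefficients: [6, 3, 4, 2, 3, 2]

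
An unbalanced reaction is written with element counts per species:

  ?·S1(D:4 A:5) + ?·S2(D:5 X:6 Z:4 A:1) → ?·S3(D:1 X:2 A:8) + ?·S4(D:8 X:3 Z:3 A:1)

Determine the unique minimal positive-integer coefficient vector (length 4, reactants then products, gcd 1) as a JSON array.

Coefficients: [5, 3, 3, 4]

D: 5·4+3·5 = 35 | 3·1+4·8 = 35
X: 5·0+3·6 = 18 | 3·2+4·3 = 18
Z: 5·0+3·4 = 12 | 3·0+4·3 = 12
A: 5·5+3·1 = 28 | 3·8+4·1 = 28
gcd(5,3,3,4) = 1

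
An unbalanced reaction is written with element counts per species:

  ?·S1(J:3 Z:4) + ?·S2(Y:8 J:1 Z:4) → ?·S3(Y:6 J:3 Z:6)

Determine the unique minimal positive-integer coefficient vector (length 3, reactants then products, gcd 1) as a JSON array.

Y: 3·0+3·8 = 24 | 4·6 = 24
J: 3·3+3·1 = 12 | 4·3 = 12
Z: 3·4+3·4 = 24 | 4·6 = 24
gcd(3,3,4) = 1

Coefficients: [3, 3, 4]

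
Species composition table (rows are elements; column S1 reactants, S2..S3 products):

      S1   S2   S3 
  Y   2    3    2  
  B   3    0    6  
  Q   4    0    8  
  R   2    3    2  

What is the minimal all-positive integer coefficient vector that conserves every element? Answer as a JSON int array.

Y: 6·2 = 12 | 2·3+3·2 = 12
B: 6·3 = 18 | 2·0+3·6 = 18
Q: 6·4 = 24 | 2·0+3·8 = 24
R: 6·2 = 12 | 2·3+3·2 = 12
gcd(6,2,3) = 1

Coefficients: [6, 2, 3]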